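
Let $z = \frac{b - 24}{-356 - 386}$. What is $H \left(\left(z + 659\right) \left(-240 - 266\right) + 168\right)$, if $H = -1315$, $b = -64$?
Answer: $\frac{162627851550}{371} \approx 4.3835 \cdot 10^{8}$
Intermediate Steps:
$z = \frac{44}{371}$ ($z = \frac{-64 - 24}{-356 - 386} = - \frac{88}{-742} = \left(-88\right) \left(- \frac{1}{742}\right) = \frac{44}{371} \approx 0.1186$)
$H \left(\left(z + 659\right) \left(-240 - 266\right) + 168\right) = - 1315 \left(\left(\frac{44}{371} + 659\right) \left(-240 - 266\right) + 168\right) = - 1315 \left(\frac{244533}{371} \left(-506\right) + 168\right) = - 1315 \left(- \frac{123733698}{371} + 168\right) = \left(-1315\right) \left(- \frac{123671370}{371}\right) = \frac{162627851550}{371}$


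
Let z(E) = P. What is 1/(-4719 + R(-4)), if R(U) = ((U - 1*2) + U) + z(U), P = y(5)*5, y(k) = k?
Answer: -1/4704 ≈ -0.00021259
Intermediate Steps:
P = 25 (P = 5*5 = 25)
z(E) = 25
R(U) = 23 + 2*U (R(U) = ((U - 1*2) + U) + 25 = ((U - 2) + U) + 25 = ((-2 + U) + U) + 25 = (-2 + 2*U) + 25 = 23 + 2*U)
1/(-4719 + R(-4)) = 1/(-4719 + (23 + 2*(-4))) = 1/(-4719 + (23 - 8)) = 1/(-4719 + 15) = 1/(-4704) = -1/4704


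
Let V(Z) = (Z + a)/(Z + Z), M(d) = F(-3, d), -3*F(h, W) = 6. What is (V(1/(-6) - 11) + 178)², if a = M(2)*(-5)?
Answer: 569251881/17956 ≈ 31703.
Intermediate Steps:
F(h, W) = -2 (F(h, W) = -⅓*6 = -2)
M(d) = -2
a = 10 (a = -2*(-5) = 10)
V(Z) = (10 + Z)/(2*Z) (V(Z) = (Z + 10)/(Z + Z) = (10 + Z)/((2*Z)) = (10 + Z)*(1/(2*Z)) = (10 + Z)/(2*Z))
(V(1/(-6) - 11) + 178)² = ((10 + (1/(-6) - 11))/(2*(1/(-6) - 11)) + 178)² = ((10 + (-⅙ - 11))/(2*(-⅙ - 11)) + 178)² = ((10 - 67/6)/(2*(-67/6)) + 178)² = ((½)*(-6/67)*(-7/6) + 178)² = (7/134 + 178)² = (23859/134)² = 569251881/17956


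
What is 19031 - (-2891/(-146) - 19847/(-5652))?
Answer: 7842495679/412596 ≈ 19008.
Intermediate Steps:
19031 - (-2891/(-146) - 19847/(-5652)) = 19031 - (-2891*(-1/146) - 19847*(-1/5652)) = 19031 - (2891/146 + 19847/5652) = 19031 - 1*9618797/412596 = 19031 - 9618797/412596 = 7842495679/412596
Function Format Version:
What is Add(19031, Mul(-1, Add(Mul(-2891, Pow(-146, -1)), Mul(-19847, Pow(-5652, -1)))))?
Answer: Rational(7842495679, 412596) ≈ 19008.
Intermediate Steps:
Add(19031, Mul(-1, Add(Mul(-2891, Pow(-146, -1)), Mul(-19847, Pow(-5652, -1))))) = Add(19031, Mul(-1, Add(Mul(-2891, Rational(-1, 146)), Mul(-19847, Rational(-1, 5652))))) = Add(19031, Mul(-1, Add(Rational(2891, 146), Rational(19847, 5652)))) = Add(19031, Mul(-1, Rational(9618797, 412596))) = Add(19031, Rational(-9618797, 412596)) = Rational(7842495679, 412596)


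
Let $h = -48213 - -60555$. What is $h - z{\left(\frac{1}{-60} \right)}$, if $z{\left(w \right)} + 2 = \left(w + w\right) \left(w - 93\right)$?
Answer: $\frac{22213619}{1800} \approx 12341.0$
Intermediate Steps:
$z{\left(w \right)} = -2 + 2 w \left(-93 + w\right)$ ($z{\left(w \right)} = -2 + \left(w + w\right) \left(w - 93\right) = -2 + 2 w \left(-93 + w\right)$)
$h = 12342$ ($h = -48213 + 60555 = 12342$)
$h - z{\left(\frac{1}{-60} \right)} = 12342 - \left(-2 - \frac{186}{-60} + 2 \left(\frac{1}{-60}\right)^{2}\right) = 12342 - \left(-2 - - \frac{31}{10} + 2 \left(- \frac{1}{60}\right)^{2}\right) = 12342 - \left(-2 + \frac{31}{10} + 2 \cdot \frac{1}{3600}\right) = 12342 - \left(-2 + \frac{31}{10} + \frac{1}{1800}\right) = 12342 - \frac{1981}{1800} = \frac{22213619}{1800}$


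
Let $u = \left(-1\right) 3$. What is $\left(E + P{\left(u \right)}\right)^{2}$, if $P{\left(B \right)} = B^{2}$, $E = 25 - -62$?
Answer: $9216$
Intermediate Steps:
$E = 87$ ($E = 25 + 62 = 87$)
$u = -3$
$\left(E + P{\left(u \right)}\right)^{2} = \left(87 + \left(-3\right)^{2}\right)^{2} = \left(87 + 9\right)^{2} = 96^{2} = 9216$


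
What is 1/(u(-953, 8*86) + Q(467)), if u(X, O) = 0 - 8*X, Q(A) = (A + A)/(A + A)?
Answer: 1/7625 ≈ 0.00013115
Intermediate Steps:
Q(A) = 1 (Q(A) = (2*A)/((2*A)) = (2*A)*(1/(2*A)) = 1)
u(X, O) = -8*X
1/(u(-953, 8*86) + Q(467)) = 1/(-8*(-953) + 1) = 1/(7624 + 1) = 1/7625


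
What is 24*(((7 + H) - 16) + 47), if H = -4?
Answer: 816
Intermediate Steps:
24*(((7 + H) - 16) + 47) = 24*(((7 - 4) - 16) + 47) = 24*((3 - 16) + 47) = 24*(-13 + 47) = 24*34 = 816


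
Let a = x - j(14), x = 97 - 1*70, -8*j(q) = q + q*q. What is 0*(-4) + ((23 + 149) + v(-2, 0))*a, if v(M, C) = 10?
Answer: 19383/2 ≈ 9691.5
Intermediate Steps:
j(q) = -q/8 - q²/8 (j(q) = -(q + q*q)/8 = -(q + q²)/8 = -q/8 - q²/8)
x = 27 (x = 97 - 70 = 27)
a = 213/4 (a = 27 - (-1)*14*(1 + 14)/8 = 27 - (-1)*14*15/8 = 27 - 1*(-105/4) = 27 + 105/4 = 213/4 ≈ 53.250)
0*(-4) + ((23 + 149) + v(-2, 0))*a = 0*(-4) + ((23 + 149) + 10)*(213/4) = 0 + (172 + 10)*(213/4) = 0 + 182*(213/4) = 0 + 19383/2 = 19383/2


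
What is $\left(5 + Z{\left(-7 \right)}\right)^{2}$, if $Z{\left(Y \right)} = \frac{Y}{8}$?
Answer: $\frac{1089}{64} \approx 17.016$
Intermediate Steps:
$Z{\left(Y \right)} = \frac{Y}{8}$ ($Z{\left(Y \right)} = Y \frac{1}{8} = \frac{Y}{8}$)
$\left(5 + Z{\left(-7 \right)}\right)^{2} = \left(5 + \frac{1}{8} \left(-7\right)\right)^{2} = \left(5 - \frac{7}{8}\right)^{2} = \left(\frac{33}{8}\right)^{2} = \frac{1089}{64}$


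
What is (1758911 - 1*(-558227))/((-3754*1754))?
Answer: -1158569/3292258 ≈ -0.35191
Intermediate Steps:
(1758911 - 1*(-558227))/((-3754*1754)) = (1758911 + 558227)/(-6584516) = 2317138*(-1/6584516) = -1158569/3292258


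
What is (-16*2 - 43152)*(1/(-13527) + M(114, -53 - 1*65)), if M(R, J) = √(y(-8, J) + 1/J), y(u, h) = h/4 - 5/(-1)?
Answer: 43184/13527 - 43184*I*√85314/59 ≈ 3.1924 - 2.1379e+5*I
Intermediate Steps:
y(u, h) = 5 + h/4 (y(u, h) = h*(¼) - 5*(-1) = h/4 + 5 = 5 + h/4)
M(R, J) = √(5 + 1/J + J/4) (M(R, J) = √((5 + J/4) + 1/J) = √(5 + 1/J + J/4))
(-16*2 - 43152)*(1/(-13527) + M(114, -53 - 1*65)) = (-16*2 - 43152)*(1/(-13527) + √(20 + (-53 - 1*65) + 4/(-53 - 1*65))/2) = (-32 - 43152)*(-1/13527 + √(20 + (-53 - 65) + 4/(-53 - 65))/2) = -43184*(-1/13527 + √(20 - 118 + 4/(-118))/2) = -43184*(-1/13527 + √(20 - 118 + 4*(-1/118))/2) = -43184*(-1/13527 + √(20 - 118 - 2/59)/2) = -43184*(-1/13527 + √(-5784/59)/2) = -43184*(-1/13527 + (2*I*√85314/59)/2) = -43184*(-1/13527 + I*√85314/59) = 43184/13527 - 43184*I*√85314/59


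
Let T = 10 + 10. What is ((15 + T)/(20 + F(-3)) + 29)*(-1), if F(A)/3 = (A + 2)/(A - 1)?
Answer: -2547/83 ≈ -30.687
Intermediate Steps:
F(A) = 3*(2 + A)/(-1 + A) (F(A) = 3*((A + 2)/(A - 1)) = 3*((2 + A)/(-1 + A)) = 3*(2 + A)/(-1 + A))
T = 20
((15 + T)/(20 + F(-3)) + 29)*(-1) = ((15 + 20)/(20 + 3*(2 - 3)/(-1 - 3)) + 29)*(-1) = (35/(20 + 3*(-1)/(-4)) + 29)*(-1) = (35/(20 + 3*(-¼)*(-1)) + 29)*(-1) = (35/(20 + ¾) + 29)*(-1) = (35/(83/4) + 29)*(-1) = (35*(4/83) + 29)*(-1) = (140/83 + 29)*(-1) = (2547/83)*(-1) = -2547/83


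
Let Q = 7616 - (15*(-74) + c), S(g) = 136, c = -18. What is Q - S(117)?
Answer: 8608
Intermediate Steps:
Q = 8744 (Q = 7616 - (15*(-74) - 18) = 7616 - (-1110 - 18) = 7616 - 1*(-1128) = 7616 + 1128 = 8744)
Q - S(117) = 8744 - 1*136 = 8744 - 136 = 8608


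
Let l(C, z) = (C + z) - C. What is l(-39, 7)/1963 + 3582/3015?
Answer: 783619/657605 ≈ 1.1916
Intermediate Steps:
l(C, z) = z
l(-39, 7)/1963 + 3582/3015 = 7/1963 + 3582/3015 = 7*(1/1963) + 3582*(1/3015) = 7/1963 + 398/335 = 783619/657605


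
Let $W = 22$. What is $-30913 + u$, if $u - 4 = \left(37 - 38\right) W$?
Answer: $-30931$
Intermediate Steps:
$u = -18$ ($u = 4 + \left(37 - 38\right) 22 = 4 - 22 = -18$)
$-30913 + u = -30913 - 18 = -30931$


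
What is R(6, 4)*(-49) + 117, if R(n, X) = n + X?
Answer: -373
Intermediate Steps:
R(n, X) = X + n
R(6, 4)*(-49) + 117 = (4 + 6)*(-49) + 117 = 10*(-49) + 117 = -490 + 117 = -373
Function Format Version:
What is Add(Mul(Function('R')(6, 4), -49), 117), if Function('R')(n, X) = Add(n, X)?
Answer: -373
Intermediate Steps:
Function('R')(n, X) = Add(X, n)
Add(Mul(Function('R')(6, 4), -49), 117) = Add(Mul(Add(4, 6), -49), 117) = Add(Mul(10, -49), 117) = Add(-490, 117) = -373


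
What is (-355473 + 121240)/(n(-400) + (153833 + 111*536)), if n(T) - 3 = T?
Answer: -234233/212932 ≈ -1.1000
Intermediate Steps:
n(T) = 3 + T
(-355473 + 121240)/(n(-400) + (153833 + 111*536)) = (-355473 + 121240)/((3 - 400) + (153833 + 111*536)) = -234233/(-397 + (153833 + 59496)) = -234233/(-397 + 213329) = -234233/212932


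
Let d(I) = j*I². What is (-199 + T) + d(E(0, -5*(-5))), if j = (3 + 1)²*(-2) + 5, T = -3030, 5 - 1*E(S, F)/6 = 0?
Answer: -27529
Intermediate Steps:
E(S, F) = 30 (E(S, F) = 30 - 6*0 = 30 + 0 = 30)
j = -27 (j = 4²*(-2) + 5 = 16*(-2) + 5 = -32 + 5 = -27)
d(I) = -27*I²
(-199 + T) + d(E(0, -5*(-5))) = (-199 - 3030) - 27*30² = -3229 - 27*900 = -3229 - 24300 = -27529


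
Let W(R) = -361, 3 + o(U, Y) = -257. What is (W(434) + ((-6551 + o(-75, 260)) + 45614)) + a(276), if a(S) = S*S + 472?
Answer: 115090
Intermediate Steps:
o(U, Y) = -260 (o(U, Y) = -3 - 257 = -260)
a(S) = 472 + S² (a(S) = S² + 472 = 472 + S²)
(W(434) + ((-6551 + o(-75, 260)) + 45614)) + a(276) = (-361 + ((-6551 - 260) + 45614)) + (472 + 276²) = (-361 + (-6811 + 45614)) + (472 + 76176) = (-361 + 38803) + 76648 = 38442 + 76648 = 115090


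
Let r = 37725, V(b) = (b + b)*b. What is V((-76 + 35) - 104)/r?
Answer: 1682/1509 ≈ 1.1146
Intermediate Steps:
V(b) = 2*b**2 (V(b) = (2*b)*b = 2*b**2)
V((-76 + 35) - 104)/r = (2*((-76 + 35) - 104)**2)/37725 = (2*(-41 - 104)**2)*(1/37725) = (2*(-145)**2)*(1/37725) = (2*21025)*(1/37725) = 42050*(1/37725) = 1682/1509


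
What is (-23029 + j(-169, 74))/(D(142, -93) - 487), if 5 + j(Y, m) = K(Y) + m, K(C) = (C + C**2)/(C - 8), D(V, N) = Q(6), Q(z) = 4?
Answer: 194872/4071 ≈ 47.868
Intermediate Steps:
D(V, N) = 4
K(C) = (C + C**2)/(-8 + C)
j(Y, m) = -5 + m + Y*(1 + Y)/(-8 + Y) (j(Y, m) = -5 + (Y*(1 + Y)/(-8 + Y) + m) = -5 + (m + Y*(1 + Y)/(-8 + Y)) = -5 + m + Y*(1 + Y)/(-8 + Y))
(-23029 + j(-169, 74))/(D(142, -93) - 487) = (-23029 + (-169*(1 - 169) + (-8 - 169)*(-5 + 74))/(-8 - 169))/(4 - 487) = (-23029 + (-169*(-168) - 177*69)/(-177))/(-483) = (-23029 - (28392 - 12213)/177)*(-1/483) = (-23029 - 1/177*16179)*(-1/483) = (-23029 - 5393/59)*(-1/483) = -1364104/59*(-1/483) = 194872/4071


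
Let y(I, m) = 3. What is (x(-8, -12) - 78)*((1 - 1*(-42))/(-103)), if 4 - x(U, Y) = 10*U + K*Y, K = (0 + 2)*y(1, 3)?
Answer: -3354/103 ≈ -32.563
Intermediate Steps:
K = 6 (K = (0 + 2)*3 = 2*3 = 6)
x(U, Y) = 4 - 10*U - 6*Y (x(U, Y) = 4 - (10*U + 6*Y) = 4 - (6*Y + 10*U) = 4 + (-10*U - 6*Y) = 4 - 10*U - 6*Y)
(x(-8, -12) - 78)*((1 - 1*(-42))/(-103)) = ((4 - 10*(-8) - 6*(-12)) - 78)*((1 - 1*(-42))/(-103)) = ((4 + 80 + 72) - 78)*((1 + 42)*(-1/103)) = (156 - 78)*(43*(-1/103)) = 78*(-43/103) = -3354/103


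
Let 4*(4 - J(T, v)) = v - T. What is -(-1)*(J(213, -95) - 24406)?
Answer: -24325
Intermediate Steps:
J(T, v) = 4 - v/4 + T/4 (J(T, v) = 4 - (v - T)/4 = 4 + (-v/4 + T/4) = 4 - v/4 + T/4)
-(-1)*(J(213, -95) - 24406) = -(-1)*((4 - 1/4*(-95) + (1/4)*213) - 24406) = -(-1)*((4 + 95/4 + 213/4) - 24406) = -(-1)*(81 - 24406) = -(-1)*(-24325) = -1*24325 = -24325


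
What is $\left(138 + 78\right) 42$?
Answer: $9072$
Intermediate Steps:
$\left(138 + 78\right) 42 = 216 \cdot 42 = 9072$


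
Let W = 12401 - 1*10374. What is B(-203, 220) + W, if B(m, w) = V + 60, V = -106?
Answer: 1981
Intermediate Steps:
W = 2027 (W = 12401 - 10374 = 2027)
B(m, w) = -46 (B(m, w) = -106 + 60 = -46)
B(-203, 220) + W = -46 + 2027 = 1981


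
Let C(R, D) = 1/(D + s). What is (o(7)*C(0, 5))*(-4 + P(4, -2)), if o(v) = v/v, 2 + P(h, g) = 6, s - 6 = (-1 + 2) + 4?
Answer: 0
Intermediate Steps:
s = 11 (s = 6 + ((-1 + 2) + 4) = 6 + (1 + 4) = 6 + 5 = 11)
P(h, g) = 4 (P(h, g) = -2 + 6 = 4)
C(R, D) = 1/(11 + D) (C(R, D) = 1/(D + 11) = 1/(11 + D))
o(v) = 1
(o(7)*C(0, 5))*(-4 + P(4, -2)) = (1/(11 + 5))*(-4 + 4) = (1/16)*0 = 0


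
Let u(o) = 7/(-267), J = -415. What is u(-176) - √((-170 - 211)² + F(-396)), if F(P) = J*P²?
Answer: -7/267 - 3*I*√7214831 ≈ -0.026217 - 8058.1*I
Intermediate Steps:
F(P) = -415*P²
u(o) = -7/267 (u(o) = 7*(-1/267) = -7/267)
u(-176) - √((-170 - 211)² + F(-396)) = -7/267 - √((-170 - 211)² - 415*(-396)²) = -7/267 - √((-381)² - 415*156816) = -7/267 - √(145161 - 65078640) = -7/267 - √(-64933479) = -7/267 - 3*I*√7214831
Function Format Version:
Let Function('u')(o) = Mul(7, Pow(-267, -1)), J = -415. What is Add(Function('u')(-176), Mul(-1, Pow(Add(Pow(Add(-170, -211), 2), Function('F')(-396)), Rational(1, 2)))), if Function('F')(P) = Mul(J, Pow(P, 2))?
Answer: Add(Rational(-7, 267), Mul(-3, I, Pow(7214831, Rational(1, 2)))) ≈ Add(-0.026217, Mul(-8058.1, I))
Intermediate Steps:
Function('F')(P) = Mul(-415, Pow(P, 2))
Function('u')(o) = Rational(-7, 267) (Function('u')(o) = Mul(7, Rational(-1, 267)) = Rational(-7, 267))
Add(Function('u')(-176), Mul(-1, Pow(Add(Pow(Add(-170, -211), 2), Function('F')(-396)), Rational(1, 2)))) = Add(Rational(-7, 267), Mul(-1, Pow(Add(Pow(Add(-170, -211), 2), Mul(-415, Pow(-396, 2))), Rational(1, 2)))) = Add(Rational(-7, 267), Mul(-1, Pow(Add(Pow(-381, 2), Mul(-415, 156816)), Rational(1, 2)))) = Add(Rational(-7, 267), Mul(-1, Pow(Add(145161, -65078640), Rational(1, 2)))) = Add(Rational(-7, 267), Mul(-1, Pow(-64933479, Rational(1, 2)))) = Add(Rational(-7, 267), Mul(-1, Mul(3, I, Pow(7214831, Rational(1, 2))))) = Add(Rational(-7, 267), Mul(-3, I, Pow(7214831, Rational(1, 2))))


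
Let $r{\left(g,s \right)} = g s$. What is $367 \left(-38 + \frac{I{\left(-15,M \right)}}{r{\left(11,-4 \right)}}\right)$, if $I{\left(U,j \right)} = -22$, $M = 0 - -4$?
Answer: $- \frac{27525}{2} \approx -13763.0$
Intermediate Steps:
$M = 4$ ($M = 0 + 4 = 4$)
$367 \left(-38 + \frac{I{\left(-15,M \right)}}{r{\left(11,-4 \right)}}\right) = 367 \left(-38 - \frac{22}{11 \left(-4\right)}\right) = 367 \left(-38 - \frac{22}{-44}\right) = 367 \left(-38 - - \frac{1}{2}\right) = 367 \left(-38 + \frac{1}{2}\right) = 367 \left(- \frac{75}{2}\right) = - \frac{27525}{2}$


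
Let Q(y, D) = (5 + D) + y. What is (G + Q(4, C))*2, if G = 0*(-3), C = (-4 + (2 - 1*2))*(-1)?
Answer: 26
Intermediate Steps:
C = 4 (C = (-4 + (2 - 2))*(-1) = (-4 + 0)*(-1) = -4*(-1) = 4)
G = 0
Q(y, D) = 5 + D + y
(G + Q(4, C))*2 = (0 + (5 + 4 + 4))*2 = (0 + 13)*2 = 13*2 = 26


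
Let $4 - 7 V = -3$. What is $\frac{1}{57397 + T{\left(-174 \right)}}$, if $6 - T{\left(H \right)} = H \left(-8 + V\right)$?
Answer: $\frac{1}{56185} \approx 1.7798 \cdot 10^{-5}$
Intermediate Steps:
$V = 1$ ($V = \frac{4}{7} - - \frac{3}{7} = \frac{4}{7} + \frac{3}{7} = 1$)
$T{\left(H \right)} = 6 + 7 H$ ($T{\left(H \right)} = 6 - H \left(-8 + 1\right) = 6 - H \left(-7\right) = 6 - - 7 H = 6 + 7 H$)
$\frac{1}{57397 + T{\left(-174 \right)}} = \frac{1}{57397 + \left(6 + 7 \left(-174\right)\right)} = \frac{1}{57397 + \left(6 - 1218\right)} = \frac{1}{57397 - 1212} = \frac{1}{56185}$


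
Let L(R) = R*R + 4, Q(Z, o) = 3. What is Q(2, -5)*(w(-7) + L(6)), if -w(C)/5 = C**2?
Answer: -615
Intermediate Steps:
w(C) = -5*C**2
L(R) = 4 + R**2 (L(R) = R**2 + 4 = 4 + R**2)
Q(2, -5)*(w(-7) + L(6)) = 3*(-5*(-7)**2 + (4 + 6**2)) = 3*(-5*49 + (4 + 36)) = 3*(-245 + 40) = 3*(-205) = -615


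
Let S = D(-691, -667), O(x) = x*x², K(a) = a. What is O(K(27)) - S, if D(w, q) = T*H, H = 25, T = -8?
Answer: 19883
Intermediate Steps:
O(x) = x³
D(w, q) = -200 (D(w, q) = -8*25 = -200)
S = -200
O(K(27)) - S = 27³ - 1*(-200) = 19683 + 200 = 19883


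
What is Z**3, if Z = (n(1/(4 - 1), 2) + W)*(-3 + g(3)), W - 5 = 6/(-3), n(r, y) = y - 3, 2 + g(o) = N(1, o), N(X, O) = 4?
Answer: -8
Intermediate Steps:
g(o) = 2 (g(o) = -2 + 4 = 2)
n(r, y) = -3 + y
W = 3 (W = 5 + 6/(-3) = 5 - 1/3*6 = 5 - 2 = 3)
Z = -2 (Z = ((-3 + 2) + 3)*(-3 + 2) = (-1 + 3)*(-1) = 2*(-1) = -2)
Z**3 = (-2)**3 = -8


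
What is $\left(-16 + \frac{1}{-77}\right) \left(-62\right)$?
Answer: $\frac{76446}{77} \approx 992.8$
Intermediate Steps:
$\left(-16 + \frac{1}{-77}\right) \left(-62\right) = \left(-16 - \frac{1}{77}\right) \left(-62\right) = \left(- \frac{1233}{77}\right) \left(-62\right) = \frac{76446}{77}$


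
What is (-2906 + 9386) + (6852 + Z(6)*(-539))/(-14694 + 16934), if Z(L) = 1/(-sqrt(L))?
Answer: 3630513/560 + 77*sqrt(6)/1920 ≈ 6483.2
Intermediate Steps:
Z(L) = -1/sqrt(L)
(-2906 + 9386) + (6852 + Z(6)*(-539))/(-14694 + 16934) = (-2906 + 9386) + (6852 - 1/sqrt(6)*(-539))/(-14694 + 16934) = 6480 + (6852 - sqrt(6)/6*(-539))/2240 = 6480 + (6852 - sqrt(6)/6*(-539))*(1/2240) = 6480 + (6852 + 539*sqrt(6)/6)*(1/2240) = 6480 + (1713/560 + 77*sqrt(6)/1920) = 3630513/560 + 77*sqrt(6)/1920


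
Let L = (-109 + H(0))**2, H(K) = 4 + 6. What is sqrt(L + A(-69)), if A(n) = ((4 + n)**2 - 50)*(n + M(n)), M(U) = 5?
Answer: I*sqrt(257399) ≈ 507.35*I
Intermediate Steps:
H(K) = 10
L = 9801 (L = (-109 + 10)**2 = (-99)**2 = 9801)
A(n) = (-50 + (4 + n)**2)*(5 + n) (A(n) = ((4 + n)**2 - 50)*(n + 5) = (-50 + (4 + n)**2)*(5 + n))
sqrt(L + A(-69)) = sqrt(9801 + (-170 + (-69)**3 + 6*(-69) + 13*(-69)**2)) = sqrt(9801 + (-170 - 328509 - 414 + 13*4761)) = sqrt(9801 + (-170 - 328509 - 414 + 61893)) = sqrt(9801 - 267200) = sqrt(-257399) = I*sqrt(257399)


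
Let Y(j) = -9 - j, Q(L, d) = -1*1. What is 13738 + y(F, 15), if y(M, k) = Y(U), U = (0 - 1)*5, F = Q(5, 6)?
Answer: 13734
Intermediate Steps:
Q(L, d) = -1
F = -1
U = -5 (U = -1*5 = -5)
y(M, k) = -4 (y(M, k) = -9 - 1*(-5) = -9 + 5 = -4)
13738 + y(F, 15) = 13738 - 4 = 13734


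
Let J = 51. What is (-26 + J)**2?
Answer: 625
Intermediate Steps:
(-26 + J)**2 = (-26 + 51)**2 = 25**2 = 625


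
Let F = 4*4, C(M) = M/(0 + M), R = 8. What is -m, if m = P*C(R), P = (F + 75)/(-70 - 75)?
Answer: 91/145 ≈ 0.62759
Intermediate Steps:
C(M) = 1 (C(M) = M/M = 1)
F = 16
P = -91/145 (P = (16 + 75)/(-70 - 75) = 91/(-145) = 91*(-1/145) = -91/145 ≈ -0.62759)
m = -91/145 (m = -91/145*1 = -91/145 ≈ -0.62759)
-m = -1*(-91/145) = 91/145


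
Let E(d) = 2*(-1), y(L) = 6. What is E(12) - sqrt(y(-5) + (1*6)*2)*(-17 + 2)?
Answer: -2 + 45*sqrt(2) ≈ 61.640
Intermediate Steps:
E(d) = -2
E(12) - sqrt(y(-5) + (1*6)*2)*(-17 + 2) = -2 - sqrt(6 + (1*6)*2)*(-17 + 2) = -2 - sqrt(6 + 6*2)*(-15) = -2 - sqrt(6 + 12)*(-15) = -2 - sqrt(18)*(-15) = -2 - 3*sqrt(2)*(-15) = -2 - (-45)*sqrt(2) = -2 + 45*sqrt(2)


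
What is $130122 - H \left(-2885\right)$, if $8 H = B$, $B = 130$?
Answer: $\frac{708013}{4} \approx 1.77 \cdot 10^{5}$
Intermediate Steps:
$H = \frac{65}{4}$ ($H = \frac{1}{8} \cdot 130 = \frac{65}{4} \approx 16.25$)
$130122 - H \left(-2885\right) = 130122 - \frac{65}{4} \left(-2885\right) = 130122 - - \frac{187525}{4} = 130122 + \frac{187525}{4} = \frac{708013}{4}$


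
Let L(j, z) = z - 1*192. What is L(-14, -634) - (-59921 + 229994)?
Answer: -170899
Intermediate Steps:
L(j, z) = -192 + z (L(j, z) = z - 192 = -192 + z)
L(-14, -634) - (-59921 + 229994) = (-192 - 634) - (-59921 + 229994) = -826 - 1*170073 = -826 - 170073 = -170899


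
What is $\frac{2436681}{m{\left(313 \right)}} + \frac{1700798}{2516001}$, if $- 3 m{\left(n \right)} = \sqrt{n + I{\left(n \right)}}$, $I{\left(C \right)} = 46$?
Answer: $\frac{1700798}{2516001} - \frac{7310043 \sqrt{359}}{359} \approx -3.8581 \cdot 10^{5}$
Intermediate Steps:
$m{\left(n \right)} = - \frac{\sqrt{46 + n}}{3}$ ($m{\left(n \right)} = - \frac{\sqrt{n + 46}}{3} = - \frac{\sqrt{46 + n}}{3}$)
$\frac{2436681}{m{\left(313 \right)}} + \frac{1700798}{2516001} = \frac{2436681}{\left(- \frac{1}{3}\right) \sqrt{46 + 313}} + \frac{1700798}{2516001} = \frac{2436681}{\left(- \frac{1}{3}\right) \sqrt{359}} + 1700798 \cdot \frac{1}{2516001} = 2436681 \left(- \frac{3 \sqrt{359}}{359}\right) + \frac{1700798}{2516001} = - \frac{7310043 \sqrt{359}}{359} + \frac{1700798}{2516001} = \frac{1700798}{2516001} - \frac{7310043 \sqrt{359}}{359}$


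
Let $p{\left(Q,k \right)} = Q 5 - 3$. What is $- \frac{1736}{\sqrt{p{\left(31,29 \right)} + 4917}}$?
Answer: $- \frac{1736 \sqrt{5069}}{5069} \approx -24.383$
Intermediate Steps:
$p{\left(Q,k \right)} = -3 + 5 Q$ ($p{\left(Q,k \right)} = 5 Q - 3 = -3 + 5 Q$)
$- \frac{1736}{\sqrt{p{\left(31,29 \right)} + 4917}} = - \frac{1736}{\sqrt{\left(-3 + 5 \cdot 31\right) + 4917}} = - \frac{1736}{\sqrt{\left(-3 + 155\right) + 4917}} = - \frac{1736}{\sqrt{152 + 4917}} = - \frac{1736}{\sqrt{5069}} = - 1736 \frac{\sqrt{5069}}{5069} = - \frac{1736 \sqrt{5069}}{5069}$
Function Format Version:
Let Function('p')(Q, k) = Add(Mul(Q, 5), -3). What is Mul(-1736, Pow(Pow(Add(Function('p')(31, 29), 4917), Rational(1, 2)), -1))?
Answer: Mul(Rational(-1736, 5069), Pow(5069, Rational(1, 2))) ≈ -24.383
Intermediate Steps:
Function('p')(Q, k) = Add(-3, Mul(5, Q)) (Function('p')(Q, k) = Add(Mul(5, Q), -3) = Add(-3, Mul(5, Q)))
Mul(-1736, Pow(Pow(Add(Function('p')(31, 29), 4917), Rational(1, 2)), -1)) = Mul(-1736, Pow(Pow(Add(Add(-3, Mul(5, 31)), 4917), Rational(1, 2)), -1)) = Mul(-1736, Pow(Pow(Add(Add(-3, 155), 4917), Rational(1, 2)), -1)) = Mul(-1736, Pow(Pow(Add(152, 4917), Rational(1, 2)), -1)) = Mul(-1736, Pow(Pow(5069, Rational(1, 2)), -1)) = Mul(-1736, Mul(Rational(1, 5069), Pow(5069, Rational(1, 2)))) = Mul(Rational(-1736, 5069), Pow(5069, Rational(1, 2)))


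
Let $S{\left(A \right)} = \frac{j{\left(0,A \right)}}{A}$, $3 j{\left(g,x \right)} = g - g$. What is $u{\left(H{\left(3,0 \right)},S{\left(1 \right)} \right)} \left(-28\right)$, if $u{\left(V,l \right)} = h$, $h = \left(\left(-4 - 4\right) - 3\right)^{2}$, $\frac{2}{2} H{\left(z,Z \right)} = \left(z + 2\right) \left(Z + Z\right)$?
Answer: $-3388$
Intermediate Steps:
$j{\left(g,x \right)} = 0$ ($j{\left(g,x \right)} = \frac{g - g}{3} = \frac{1}{3} \cdot 0 = 0$)
$S{\left(A \right)} = 0$ ($S{\left(A \right)} = \frac{0}{A} = 0$)
$H{\left(z,Z \right)} = 2 Z \left(2 + z\right)$ ($H{\left(z,Z \right)} = \left(z + 2\right) \left(Z + Z\right) = \left(2 + z\right) 2 Z = 2 Z \left(2 + z\right)$)
$h = 121$ ($h = \left(\left(-4 - 4\right) - 3\right)^{2} = \left(-8 - 3\right)^{2} = \left(-11\right)^{2} = 121$)
$u{\left(V,l \right)} = 121$
$u{\left(H{\left(3,0 \right)},S{\left(1 \right)} \right)} \left(-28\right) = 121 \left(-28\right) = -3388$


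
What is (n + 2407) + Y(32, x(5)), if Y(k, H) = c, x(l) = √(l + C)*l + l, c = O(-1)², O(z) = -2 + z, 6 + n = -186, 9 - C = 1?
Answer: 2224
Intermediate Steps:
C = 8 (C = 9 - 1*1 = 9 - 1 = 8)
n = -192 (n = -6 - 186 = -192)
c = 9 (c = (-2 - 1)² = (-3)² = 9)
x(l) = l + l*√(8 + l) (x(l) = √(l + 8)*l + l = √(8 + l)*l + l = l*√(8 + l) + l = l + l*√(8 + l))
Y(k, H) = 9
(n + 2407) + Y(32, x(5)) = (-192 + 2407) + 9 = 2215 + 9 = 2224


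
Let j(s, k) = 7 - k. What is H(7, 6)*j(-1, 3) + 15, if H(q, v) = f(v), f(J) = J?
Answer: 39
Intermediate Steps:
H(q, v) = v
H(7, 6)*j(-1, 3) + 15 = 6*(7 - 1*3) + 15 = 6*(7 - 3) + 15 = 6*4 + 15 = 24 + 15 = 39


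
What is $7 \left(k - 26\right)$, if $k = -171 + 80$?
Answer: $-819$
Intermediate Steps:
$k = -91$
$7 \left(k - 26\right) = 7 \left(-91 - 26\right) = 7 \left(-117\right) = -819$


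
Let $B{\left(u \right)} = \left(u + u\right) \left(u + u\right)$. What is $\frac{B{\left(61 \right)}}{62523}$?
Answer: $\frac{14884}{62523} \approx 0.23806$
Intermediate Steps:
$B{\left(u \right)} = 4 u^{2}$ ($B{\left(u \right)} = 2 u 2 u = 4 u^{2}$)
$\frac{B{\left(61 \right)}}{62523} = \frac{4 \cdot 61^{2}}{62523} = 4 \cdot 3721 \cdot \frac{1}{62523} = 14884 \cdot \frac{1}{62523} = \frac{14884}{62523}$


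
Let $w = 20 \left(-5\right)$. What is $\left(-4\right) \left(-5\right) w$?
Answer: $-2000$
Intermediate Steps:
$w = -100$
$\left(-4\right) \left(-5\right) w = \left(-4\right) \left(-5\right) \left(-100\right) = 20 \left(-100\right) = -2000$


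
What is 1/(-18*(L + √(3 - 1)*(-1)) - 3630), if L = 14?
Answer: -647/2511546 - √2/837182 ≈ -0.00025930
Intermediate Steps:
1/(-18*(L + √(3 - 1)*(-1)) - 3630) = 1/(-18*(14 + √(3 - 1)*(-1)) - 3630) = 1/(-18*(14 + √2*(-1)) - 3630) = 1/(-18*(14 - √2) - 3630) = 1/((-252 + 18*√2) - 3630) = 1/(-3882 + 18*√2)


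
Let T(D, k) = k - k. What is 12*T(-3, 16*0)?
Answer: 0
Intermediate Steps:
T(D, k) = 0
12*T(-3, 16*0) = 12*0 = 0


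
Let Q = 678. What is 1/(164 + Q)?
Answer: 1/842 ≈ 0.0011876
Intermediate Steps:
1/(164 + Q) = 1/(164 + 678) = 1/842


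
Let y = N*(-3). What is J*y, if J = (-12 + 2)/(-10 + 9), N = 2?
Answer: -60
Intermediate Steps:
y = -6 (y = 2*(-3) = -6)
J = 10 (J = -10/(-1) = -10*(-1) = 10)
J*y = 10*(-6) = -60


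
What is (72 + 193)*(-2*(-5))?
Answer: 2650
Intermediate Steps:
(72 + 193)*(-2*(-5)) = 265*10 = 2650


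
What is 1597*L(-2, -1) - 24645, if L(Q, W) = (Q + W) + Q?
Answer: -32630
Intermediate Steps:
L(Q, W) = W + 2*Q
1597*L(-2, -1) - 24645 = 1597*(-1 + 2*(-2)) - 24645 = 1597*(-1 - 4) - 24645 = 1597*(-5) - 24645 = -7985 - 24645 = -32630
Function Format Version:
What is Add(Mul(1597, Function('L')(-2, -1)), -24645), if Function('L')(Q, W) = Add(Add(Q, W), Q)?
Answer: -32630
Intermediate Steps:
Function('L')(Q, W) = Add(W, Mul(2, Q))
Add(Mul(1597, Function('L')(-2, -1)), -24645) = Add(Mul(1597, Add(-1, Mul(2, -2))), -24645) = Add(Mul(1597, Add(-1, -4)), -24645) = Add(Mul(1597, -5), -24645) = Add(-7985, -24645) = -32630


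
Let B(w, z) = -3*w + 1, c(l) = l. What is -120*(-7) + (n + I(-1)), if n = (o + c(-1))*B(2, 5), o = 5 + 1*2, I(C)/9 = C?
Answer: 801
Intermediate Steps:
I(C) = 9*C
B(w, z) = 1 - 3*w
o = 7 (o = 5 + 2 = 7)
n = -30 (n = (7 - 1)*(1 - 3*2) = 6*(1 - 6) = 6*(-5) = -30)
-120*(-7) + (n + I(-1)) = -120*(-7) + (-30 + 9*(-1)) = 840 + (-30 - 9) = 840 - 39 = 801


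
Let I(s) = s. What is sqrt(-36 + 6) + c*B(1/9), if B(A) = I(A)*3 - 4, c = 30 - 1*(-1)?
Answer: -341/3 + I*sqrt(30) ≈ -113.67 + 5.4772*I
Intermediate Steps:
c = 31 (c = 30 + 1 = 31)
B(A) = -4 + 3*A (B(A) = A*3 - 4 = 3*A - 4 = -4 + 3*A)
sqrt(-36 + 6) + c*B(1/9) = sqrt(-36 + 6) + 31*(-4 + 3/9) = sqrt(-30) + 31*(-4 + 3*(1/9)) = I*sqrt(30) + 31*(-4 + 1/3) = I*sqrt(30) + 31*(-11/3) = I*sqrt(30) - 341/3 = -341/3 + I*sqrt(30)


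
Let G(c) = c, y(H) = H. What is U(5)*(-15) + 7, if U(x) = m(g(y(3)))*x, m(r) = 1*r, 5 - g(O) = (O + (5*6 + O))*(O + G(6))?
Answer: 23932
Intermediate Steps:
g(O) = 5 - (6 + O)*(30 + 2*O) (g(O) = 5 - (O + (5*6 + O))*(O + 6) = 5 - (O + (30 + O))*(6 + O) = 5 - (30 + 2*O)*(6 + O) = 5 - (6 + O)*(30 + 2*O))
m(r) = r
U(x) = -319*x (U(x) = (-175 - 42*3 - 2*3²)*x = (-175 - 126 - 2*9)*x = (-175 - 126 - 18)*x = -319*x)
U(5)*(-15) + 7 = -319*5*(-15) + 7 = -1595*(-15) + 7 = 23925 + 7 = 23932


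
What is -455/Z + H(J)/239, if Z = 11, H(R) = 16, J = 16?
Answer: -108569/2629 ≈ -41.297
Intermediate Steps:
-455/Z + H(J)/239 = -455/11 + 16/239 = -108569/2629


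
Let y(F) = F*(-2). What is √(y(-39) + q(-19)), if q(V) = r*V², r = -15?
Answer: 3*I*√593 ≈ 73.055*I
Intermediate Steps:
q(V) = -15*V²
y(F) = -2*F
√(y(-39) + q(-19)) = √(-2*(-39) - 15*(-19)²) = √(78 - 15*361) = √(78 - 5415) = √(-5337) = 3*I*√593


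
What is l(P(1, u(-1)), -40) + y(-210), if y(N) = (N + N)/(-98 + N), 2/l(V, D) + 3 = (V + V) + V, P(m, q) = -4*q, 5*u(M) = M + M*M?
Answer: 23/33 ≈ 0.69697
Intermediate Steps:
u(M) = M/5 + M**2/5 (u(M) = (M + M*M)/5 = (M + M**2)/5 = M/5 + M**2/5)
l(V, D) = 2/(-3 + 3*V) (l(V, D) = 2/(-3 + ((V + V) + V)) = 2/(-3 + (2*V + V)) = 2/(-3 + 3*V))
y(N) = 2*N/(-98 + N) (y(N) = (2*N)/(-98 + N) = 2*N/(-98 + N))
l(P(1, u(-1)), -40) + y(-210) = 2/(3*(-1 - 4*(-1)*(1 - 1)/5)) + 2*(-210)/(-98 - 210) = 2/(3*(-1 - 4*(-1)*0/5)) + 2*(-210)/(-308) = 2/(3*(-1 - 4*0)) + 2*(-210)*(-1/308) = 2/(3*(-1 + 0)) + 15/11 = (2/3)/(-1) + 15/11 = (2/3)*(-1) + 15/11 = -2/3 + 15/11 = 23/33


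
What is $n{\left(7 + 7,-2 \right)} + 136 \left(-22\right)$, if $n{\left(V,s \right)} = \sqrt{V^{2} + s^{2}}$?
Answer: $-2992 + 10 \sqrt{2} \approx -2977.9$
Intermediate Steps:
$n{\left(7 + 7,-2 \right)} + 136 \left(-22\right) = \sqrt{\left(7 + 7\right)^{2} + \left(-2\right)^{2}} + 136 \left(-22\right) = \sqrt{14^{2} + 4} - 2992 = \sqrt{196 + 4} - 2992 = \sqrt{200} - 2992 = 10 \sqrt{2} - 2992 = -2992 + 10 \sqrt{2}$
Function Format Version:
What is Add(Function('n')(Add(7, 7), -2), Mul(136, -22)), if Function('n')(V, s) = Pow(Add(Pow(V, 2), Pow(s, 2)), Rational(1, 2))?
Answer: Add(-2992, Mul(10, Pow(2, Rational(1, 2)))) ≈ -2977.9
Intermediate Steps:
Add(Function('n')(Add(7, 7), -2), Mul(136, -22)) = Add(Pow(Add(Pow(Add(7, 7), 2), Pow(-2, 2)), Rational(1, 2)), Mul(136, -22)) = Add(Pow(Add(Pow(14, 2), 4), Rational(1, 2)), -2992) = Add(Pow(Add(196, 4), Rational(1, 2)), -2992) = Add(Pow(200, Rational(1, 2)), -2992) = Add(Mul(10, Pow(2, Rational(1, 2))), -2992) = Add(-2992, Mul(10, Pow(2, Rational(1, 2))))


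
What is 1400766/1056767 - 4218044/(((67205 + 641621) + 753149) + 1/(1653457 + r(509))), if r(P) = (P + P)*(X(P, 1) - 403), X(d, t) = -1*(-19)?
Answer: -760558632806178661/487647569682421598 ≈ -1.5596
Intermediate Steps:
X(d, t) = 19
r(P) = -768*P (r(P) = (P + P)*(19 - 403) = (2*P)*(-384) = -768*P)
1400766/1056767 - 4218044/(((67205 + 641621) + 753149) + 1/(1653457 + r(509))) = 1400766/1056767 - 4218044/(((67205 + 641621) + 753149) + 1/(1653457 - 768*509)) = 1400766*(1/1056767) - 4218044/((708826 + 753149) + 1/(1653457 - 390912)) = 1400766/1056767 - 4218044/(1461975 + 1/1262545) = 1400766/1056767 - 4218044/1845809226376/1262545 = 1400766/1056767 - 4218044*1262545/1845809226376 = 1400766/1056767 - 1331367590495/461452306594 = -760558632806178661/487647569682421598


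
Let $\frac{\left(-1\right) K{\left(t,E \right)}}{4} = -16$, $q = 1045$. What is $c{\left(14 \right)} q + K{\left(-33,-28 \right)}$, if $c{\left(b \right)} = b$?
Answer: $14694$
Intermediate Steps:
$K{\left(t,E \right)} = 64$ ($K{\left(t,E \right)} = \left(-4\right) \left(-16\right) = 64$)
$c{\left(14 \right)} q + K{\left(-33,-28 \right)} = 14 \cdot 1045 + 64 = 14630 + 64 = 14694$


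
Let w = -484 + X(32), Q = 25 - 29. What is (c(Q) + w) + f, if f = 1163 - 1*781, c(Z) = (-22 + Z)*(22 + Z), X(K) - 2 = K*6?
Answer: -376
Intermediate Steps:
Q = -4
X(K) = 2 + 6*K (X(K) = 2 + K*6 = 2 + 6*K)
f = 382 (f = 1163 - 781 = 382)
w = -290 (w = -484 + (2 + 6*32) = -484 + (2 + 192) = -484 + 194 = -290)
(c(Q) + w) + f = ((-484 + (-4)²) - 290) + 382 = ((-484 + 16) - 290) + 382 = (-468 - 290) + 382 = -758 + 382 = -376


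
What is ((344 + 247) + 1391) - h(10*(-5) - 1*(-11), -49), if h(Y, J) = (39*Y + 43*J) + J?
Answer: 5659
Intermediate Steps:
h(Y, J) = 39*Y + 44*J
((344 + 247) + 1391) - h(10*(-5) - 1*(-11), -49) = ((344 + 247) + 1391) - (39*(10*(-5) - 1*(-11)) + 44*(-49)) = (591 + 1391) - (39*(-50 + 11) - 2156) = 1982 - (39*(-39) - 2156) = 1982 - (-1521 - 2156) = 1982 - 1*(-3677) = 1982 + 3677 = 5659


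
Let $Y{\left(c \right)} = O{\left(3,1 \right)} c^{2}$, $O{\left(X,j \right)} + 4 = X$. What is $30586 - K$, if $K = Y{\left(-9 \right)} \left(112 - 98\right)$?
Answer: $31720$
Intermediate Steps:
$O{\left(X,j \right)} = -4 + X$
$Y{\left(c \right)} = - c^{2}$ ($Y{\left(c \right)} = \left(-4 + 3\right) c^{2} = - c^{2}$)
$K = -1134$ ($K = - \left(-9\right)^{2} \left(112 - 98\right) = \left(-1\right) 81 \cdot 14 = \left(-81\right) 14 = -1134$)
$30586 - K = 30586 - -1134 = 30586 + 1134 = 31720$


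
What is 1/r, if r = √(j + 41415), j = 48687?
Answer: √90102/90102 ≈ 0.0033314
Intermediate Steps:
r = √90102 (r = √(48687 + 41415) = √90102 ≈ 300.17)
1/r = 1/(√90102) = √90102/90102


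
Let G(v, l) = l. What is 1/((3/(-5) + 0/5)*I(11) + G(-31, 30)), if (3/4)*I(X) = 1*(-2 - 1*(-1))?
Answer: 5/154 ≈ 0.032468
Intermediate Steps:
I(X) = -4/3 (I(X) = 4*(1*(-2 - 1*(-1)))/3 = 4*(1*(-2 + 1))/3 = 4*(1*(-1))/3 = (4/3)*(-1) = -4/3)
1/((3/(-5) + 0/5)*I(11) + G(-31, 30)) = 1/((3/(-5) + 0/5)*(-4/3) + 30) = 1/((3*(-⅕) + 0*(⅕))*(-4/3) + 30) = 1/((-⅗ + 0)*(-4/3) + 30) = 1/(-⅗*(-4/3) + 30) = 1/(⅘ + 30) = 1/(154/5) = 5/154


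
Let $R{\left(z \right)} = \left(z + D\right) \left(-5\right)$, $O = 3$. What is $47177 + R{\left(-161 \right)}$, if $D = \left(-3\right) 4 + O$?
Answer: $48027$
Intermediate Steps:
$D = -9$ ($D = \left(-3\right) 4 + 3 = -12 + 3 = -9$)
$R{\left(z \right)} = 45 - 5 z$ ($R{\left(z \right)} = \left(z - 9\right) \left(-5\right) = \left(-9 + z\right) \left(-5\right) = 45 - 5 z$)
$47177 + R{\left(-161 \right)} = 47177 + \left(45 - -805\right) = 47177 + \left(45 + 805\right) = 47177 + 850 = 48027$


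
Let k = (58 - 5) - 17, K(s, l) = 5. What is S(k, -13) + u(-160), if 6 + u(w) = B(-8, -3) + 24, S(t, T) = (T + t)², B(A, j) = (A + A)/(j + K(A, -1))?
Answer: 539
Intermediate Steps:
B(A, j) = 2*A/(5 + j) (B(A, j) = (A + A)/(j + 5) = (2*A)/(5 + j) = 2*A/(5 + j))
k = 36 (k = 53 - 17 = 36)
u(w) = 10 (u(w) = -6 + (2*(-8)/(5 - 3) + 24) = -6 + (2*(-8)/2 + 24) = -6 + (2*(-8)*(½) + 24) = -6 + (-8 + 24) = -6 + 16 = 10)
S(k, -13) + u(-160) = (-13 + 36)² + 10 = 23² + 10 = 529 + 10 = 539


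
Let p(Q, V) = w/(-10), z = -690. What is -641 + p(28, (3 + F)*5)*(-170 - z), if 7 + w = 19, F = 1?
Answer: -1265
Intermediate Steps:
w = 12 (w = -7 + 19 = 12)
p(Q, V) = -6/5 (p(Q, V) = 12/(-10) = 12*(-⅒) = -6/5)
-641 + p(28, (3 + F)*5)*(-170 - z) = -641 - 6*(-170 - 1*(-690))/5 = -641 - 6*(-170 + 690)/5 = -641 - 6/5*520 = -641 - 624 = -1265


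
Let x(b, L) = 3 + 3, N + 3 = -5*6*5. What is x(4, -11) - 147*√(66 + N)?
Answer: 6 - 147*I*√87 ≈ 6.0 - 1371.1*I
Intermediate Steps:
N = -153 (N = -3 - 5*6*5 = -3 - 30*5 = -3 - 150 = -153)
x(b, L) = 6
x(4, -11) - 147*√(66 + N) = 6 - 147*√(66 - 153) = 6 - 147*I*√87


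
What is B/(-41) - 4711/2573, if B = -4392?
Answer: 11107465/105493 ≈ 105.29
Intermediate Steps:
B/(-41) - 4711/2573 = -4392/(-41) - 4711/2573 = -4392*(-1/41) - 4711*1/2573 = 4392/41 - 4711/2573 = 11107465/105493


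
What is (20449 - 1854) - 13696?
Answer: 4899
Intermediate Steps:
(20449 - 1854) - 13696 = 18595 - 13696 = 4899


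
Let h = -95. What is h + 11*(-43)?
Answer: -568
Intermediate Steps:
h + 11*(-43) = -95 + 11*(-43) = -95 - 473 = -568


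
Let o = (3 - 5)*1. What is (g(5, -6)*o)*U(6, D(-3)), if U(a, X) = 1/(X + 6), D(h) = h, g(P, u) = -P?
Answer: 10/3 ≈ 3.3333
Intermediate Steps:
o = -2 (o = -2*1 = -2)
U(a, X) = 1/(6 + X)
(g(5, -6)*o)*U(6, D(-3)) = (-1*5*(-2))/(6 - 3) = -5*(-2)/3 = 10*(1/3) = 10/3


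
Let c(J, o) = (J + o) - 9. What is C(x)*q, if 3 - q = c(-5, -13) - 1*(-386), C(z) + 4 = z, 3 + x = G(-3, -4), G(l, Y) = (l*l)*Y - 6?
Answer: 17444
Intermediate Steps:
G(l, Y) = -6 + Y*l**2 (G(l, Y) = l**2*Y - 6 = Y*l**2 - 6 = -6 + Y*l**2)
x = -45 (x = -3 + (-6 - 4*(-3)**2) = -3 + (-6 - 4*9) = -3 + (-6 - 36) = -3 - 42 = -45)
C(z) = -4 + z
c(J, o) = -9 + J + o
q = -356 (q = 3 - ((-9 - 5 - 13) - 1*(-386)) = 3 - (-27 + 386) = 3 - 1*359 = 3 - 359 = -356)
C(x)*q = (-4 - 45)*(-356) = -49*(-356) = 17444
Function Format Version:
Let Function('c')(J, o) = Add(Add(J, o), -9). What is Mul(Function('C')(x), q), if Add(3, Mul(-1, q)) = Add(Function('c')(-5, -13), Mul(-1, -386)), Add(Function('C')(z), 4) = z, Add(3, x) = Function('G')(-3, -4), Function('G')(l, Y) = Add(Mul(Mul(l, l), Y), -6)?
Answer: 17444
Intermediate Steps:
Function('G')(l, Y) = Add(-6, Mul(Y, Pow(l, 2))) (Function('G')(l, Y) = Add(Mul(Pow(l, 2), Y), -6) = Add(Mul(Y, Pow(l, 2)), -6) = Add(-6, Mul(Y, Pow(l, 2))))
x = -45 (x = Add(-3, Add(-6, Mul(-4, Pow(-3, 2)))) = Add(-3, Add(-6, Mul(-4, 9))) = Add(-3, Add(-6, -36)) = Add(-3, -42) = -45)
Function('C')(z) = Add(-4, z)
Function('c')(J, o) = Add(-9, J, o)
q = -356 (q = Add(3, Mul(-1, Add(Add(-9, -5, -13), Mul(-1, -386)))) = Add(3, Mul(-1, Add(-27, 386))) = Add(3, Mul(-1, 359)) = Add(3, -359) = -356)
Mul(Function('C')(x), q) = Mul(Add(-4, -45), -356) = Mul(-49, -356) = 17444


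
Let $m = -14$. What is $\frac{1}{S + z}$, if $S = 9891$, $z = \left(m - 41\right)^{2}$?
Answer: $\frac{1}{12916} \approx 7.7423 \cdot 10^{-5}$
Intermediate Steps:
$z = 3025$ ($z = \left(-14 - 41\right)^{2} = \left(-55\right)^{2} = 3025$)
$\frac{1}{S + z} = \frac{1}{9891 + 3025} = \frac{1}{12916}$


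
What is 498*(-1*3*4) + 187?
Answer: -5789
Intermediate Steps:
498*(-1*3*4) + 187 = 498*(-3*4) + 187 = 498*(-12) + 187 = -5976 + 187 = -5789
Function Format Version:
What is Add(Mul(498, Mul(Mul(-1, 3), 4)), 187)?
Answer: -5789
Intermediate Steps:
Add(Mul(498, Mul(Mul(-1, 3), 4)), 187) = Add(Mul(498, Mul(-3, 4)), 187) = Add(Mul(498, -12), 187) = Add(-5976, 187) = -5789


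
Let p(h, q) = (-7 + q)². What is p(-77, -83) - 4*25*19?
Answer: 6200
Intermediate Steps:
p(-77, -83) - 4*25*19 = (-7 - 83)² - 4*25*19 = (-90)² - 100*19 = 8100 - 1*1900 = 8100 - 1900 = 6200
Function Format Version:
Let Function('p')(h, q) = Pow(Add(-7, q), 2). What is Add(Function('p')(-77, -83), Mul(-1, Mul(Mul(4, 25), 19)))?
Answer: 6200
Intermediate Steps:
Add(Function('p')(-77, -83), Mul(-1, Mul(Mul(4, 25), 19))) = Add(Pow(Add(-7, -83), 2), Mul(-1, Mul(Mul(4, 25), 19))) = Add(Pow(-90, 2), Mul(-1, Mul(100, 19))) = Add(8100, Mul(-1, 1900)) = Add(8100, -1900) = 6200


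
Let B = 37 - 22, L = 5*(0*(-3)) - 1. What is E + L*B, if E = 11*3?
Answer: 18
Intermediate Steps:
L = -1 (L = 5*0 - 1 = 0 - 1 = -1)
E = 33
B = 15
E + L*B = 33 - 1*15 = 33 - 15 = 18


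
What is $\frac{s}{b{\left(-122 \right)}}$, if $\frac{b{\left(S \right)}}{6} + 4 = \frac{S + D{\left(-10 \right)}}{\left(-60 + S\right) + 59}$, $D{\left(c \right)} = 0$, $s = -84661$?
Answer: $\frac{3471101}{740} \approx 4690.7$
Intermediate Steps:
$b{\left(S \right)} = -24 + \frac{6 S}{-1 + S}$ ($b{\left(S \right)} = -24 + 6 \frac{S + 0}{\left(-60 + S\right) + 59} = -24 + 6 \frac{S}{-1 + S} = -24 + \frac{6 S}{-1 + S}$)
$\frac{s}{b{\left(-122 \right)}} = - \frac{84661}{6 \frac{1}{-1 - 122} \left(4 - -366\right)} = - \frac{84661}{6 \frac{1}{-123} \left(4 + 366\right)} = - \frac{84661}{6 \left(- \frac{1}{123}\right) 370} = - \frac{84661}{- \frac{740}{41}} = \left(-84661\right) \left(- \frac{41}{740}\right) = \frac{3471101}{740}$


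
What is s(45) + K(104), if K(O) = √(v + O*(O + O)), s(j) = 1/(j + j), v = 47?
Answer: 1/90 + √21679 ≈ 147.25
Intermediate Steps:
s(j) = 1/(2*j)
K(O) = √(47 + 2*O²) (K(O) = √(47 + O*(O + O)) = √(47 + O*(2*O)) = √(47 + 2*O²))
s(45) + K(104) = (½)/45 + √(47 + 2*104²) = (½)*(1/45) + √(47 + 2*10816) = 1/90 + √(47 + 21632) = 1/90 + √21679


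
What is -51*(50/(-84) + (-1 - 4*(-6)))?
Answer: -15997/14 ≈ -1142.6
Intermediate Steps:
-51*(50/(-84) + (-1 - 4*(-6))) = -51*(50*(-1/84) + (-1 + 24)) = -51*(-25/42 + 23) = -51*941/42 = -15997/14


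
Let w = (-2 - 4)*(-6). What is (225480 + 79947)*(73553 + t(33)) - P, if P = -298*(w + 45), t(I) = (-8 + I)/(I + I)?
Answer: 494234663143/22 ≈ 2.2465e+10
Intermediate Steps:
w = 36 (w = -6*(-6) = 36)
t(I) = (-8 + I)/(2*I) (t(I) = (-8 + I)/((2*I)) = (-8 + I)*(1/(2*I)) = (-8 + I)/(2*I))
P = -24138 (P = -298*(36 + 45) = -298*81 = -24138)
(225480 + 79947)*(73553 + t(33)) - P = (225480 + 79947)*(73553 + (1/2)*(-8 + 33)/33) - 1*(-24138) = 305427*(73553 + (1/2)*(1/33)*25) + 24138 = 305427*(73553 + 25/66) + 24138 = 305427*(4854523/66) + 24138 = 494234132107/22 + 24138 = 494234663143/22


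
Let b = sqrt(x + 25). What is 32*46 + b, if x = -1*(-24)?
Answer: 1479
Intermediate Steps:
x = 24
b = 7 (b = sqrt(24 + 25) = sqrt(49) = 7)
32*46 + b = 32*46 + 7 = 1472 + 7 = 1479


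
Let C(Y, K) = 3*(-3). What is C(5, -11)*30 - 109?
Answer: -379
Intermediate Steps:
C(Y, K) = -9
C(5, -11)*30 - 109 = -9*30 - 109 = -270 - 109 = -379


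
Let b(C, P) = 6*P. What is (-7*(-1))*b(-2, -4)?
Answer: -168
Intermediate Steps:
(-7*(-1))*b(-2, -4) = (-7*(-1))*(6*(-4)) = 7*(-24) = -168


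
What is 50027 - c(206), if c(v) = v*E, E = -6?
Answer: 51263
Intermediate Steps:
c(v) = -6*v (c(v) = v*(-6) = -6*v)
50027 - c(206) = 50027 - (-6)*206 = 50027 - 1*(-1236) = 50027 + 1236 = 51263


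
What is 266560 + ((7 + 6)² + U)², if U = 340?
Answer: 525641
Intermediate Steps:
266560 + ((7 + 6)² + U)² = 266560 + ((7 + 6)² + 340)² = 266560 + (13² + 340)² = 266560 + (169 + 340)² = 266560 + 509² = 266560 + 259081 = 525641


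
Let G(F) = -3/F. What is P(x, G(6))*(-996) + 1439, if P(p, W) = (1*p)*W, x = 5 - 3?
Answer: 2435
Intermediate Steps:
x = 2
P(p, W) = W*p (P(p, W) = p*W = W*p)
P(x, G(6))*(-996) + 1439 = (-3/6*2)*(-996) + 1439 = (-3*1/6*2)*(-996) + 1439 = -1/2*2*(-996) + 1439 = -1*(-996) + 1439 = 996 + 1439 = 2435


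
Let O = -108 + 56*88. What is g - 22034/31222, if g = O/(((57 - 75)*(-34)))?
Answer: 17125654/2388483 ≈ 7.1701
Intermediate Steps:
O = 4820 (O = -108 + 4928 = 4820)
g = 1205/153 (g = 4820/(((57 - 75)*(-34))) = 4820/((-18*(-34))) = 4820/612 = 4820*(1/612) = 1205/153 ≈ 7.8758)
g - 22034/31222 = 1205/153 - 22034/31222 = 1205/153 - 1*11017/15611 = 1205/153 - 11017/15611 = 17125654/2388483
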